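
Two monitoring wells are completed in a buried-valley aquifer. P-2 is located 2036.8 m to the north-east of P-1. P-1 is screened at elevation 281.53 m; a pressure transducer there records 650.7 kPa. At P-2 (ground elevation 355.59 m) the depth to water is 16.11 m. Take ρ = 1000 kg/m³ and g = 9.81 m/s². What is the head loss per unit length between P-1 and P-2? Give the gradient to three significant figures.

i ≈ 0.00411 m/m

Pressure head at P-1: ψ = P/(ρg) = 650.7×1000 / (1000 × 9.81) = 66.33 m.
Total head at P-1: h = z + ψ = 281.53 + 66.33 = 347.86 m.
Total head at P-2: h = 355.59 − 16.11 = 339.48 m.
Head difference: h(P-1) − h(P-2) = 347.86 − 339.48 = 8.38 m.
Hydraulic gradient: i = |Δh| / L = 8.38 / 2036.8 = 0.00411.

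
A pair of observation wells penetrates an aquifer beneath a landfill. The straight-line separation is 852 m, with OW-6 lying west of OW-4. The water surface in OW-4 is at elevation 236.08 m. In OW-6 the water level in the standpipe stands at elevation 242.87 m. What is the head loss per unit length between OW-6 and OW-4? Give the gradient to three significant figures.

i ≈ 0.00797 m/m

Total head at OW-4: h = 236.08 m (water level in the piezometer is the total head).
Total head at OW-6: h = 242.87 m (water level in the piezometer is the total head).
Head difference: h(OW-4) − h(OW-6) = 236.08 − 242.87 = -6.79 m.
Hydraulic gradient: i = |Δh| / L = 6.79 / 852 = 0.00797.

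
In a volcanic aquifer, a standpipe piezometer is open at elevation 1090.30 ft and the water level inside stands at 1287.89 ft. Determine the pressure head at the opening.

ψ ≈ 197.59 ft

Total head h = 1287.89 ft (the water-surface elevation in the piezometer).
Pressure head ψ = h − z = 1287.89 − 1090.30 = 197.59 ft.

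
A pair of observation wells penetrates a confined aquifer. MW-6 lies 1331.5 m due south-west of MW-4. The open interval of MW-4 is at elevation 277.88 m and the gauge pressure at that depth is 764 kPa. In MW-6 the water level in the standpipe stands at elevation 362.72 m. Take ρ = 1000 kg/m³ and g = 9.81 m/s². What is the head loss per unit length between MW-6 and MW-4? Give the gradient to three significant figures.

Pressure head at MW-4: ψ = P/(ρg) = 764×1000 / (1000 × 9.81) = 77.88 m.
Total head at MW-4: h = z + ψ = 277.88 + 77.88 = 355.76 m.
Total head at MW-6: h = 362.72 m (water level in the piezometer is the total head).
Head difference: h(MW-4) − h(MW-6) = 355.76 − 362.72 = -6.96 m.
Hydraulic gradient: i = |Δh| / L = 6.96 / 1331.5 = 0.00523.

i ≈ 0.00523 m/m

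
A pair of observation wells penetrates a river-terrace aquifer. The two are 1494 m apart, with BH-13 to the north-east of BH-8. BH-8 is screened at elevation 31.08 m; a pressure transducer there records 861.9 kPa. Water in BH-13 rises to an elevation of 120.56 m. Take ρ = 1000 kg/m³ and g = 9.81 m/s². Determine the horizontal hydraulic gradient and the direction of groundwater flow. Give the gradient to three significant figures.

Pressure head at BH-8: ψ = P/(ρg) = 861.9×1000 / (1000 × 9.81) = 87.86 m.
Total head at BH-8: h = z + ψ = 31.08 + 87.86 = 118.94 m.
Total head at BH-13: h = 120.56 m (water level in the piezometer is the total head).
Head difference: h(BH-8) − h(BH-13) = 118.94 − 120.56 = -1.62 m.
Hydraulic gradient: i = |Δh| / L = 1.62 / 1494 = 0.00108.
Flow is from higher to lower head: from BH-13 toward BH-8, i.e. toward the south-west.

i ≈ 0.00108; groundwater flows toward the south-west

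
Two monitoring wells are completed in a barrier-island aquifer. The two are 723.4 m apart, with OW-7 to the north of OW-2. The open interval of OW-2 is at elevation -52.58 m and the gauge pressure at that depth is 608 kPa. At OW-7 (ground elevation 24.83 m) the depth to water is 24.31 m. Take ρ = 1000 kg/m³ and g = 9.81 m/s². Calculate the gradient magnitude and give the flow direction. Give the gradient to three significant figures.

Pressure head at OW-2: ψ = P/(ρg) = 608×1000 / (1000 × 9.81) = 61.98 m.
Total head at OW-2: h = z + ψ = -52.58 + 61.98 = 9.40 m.
Total head at OW-7: h = 24.83 − 24.31 = 0.52 m.
Head difference: h(OW-2) − h(OW-7) = 9.40 − 0.52 = 8.88 m.
Hydraulic gradient: i = |Δh| / L = 8.88 / 723.4 = 0.0123.
Flow is from higher to lower head: from OW-2 toward OW-7, i.e. toward the north.

i ≈ 0.0123; groundwater flows toward the north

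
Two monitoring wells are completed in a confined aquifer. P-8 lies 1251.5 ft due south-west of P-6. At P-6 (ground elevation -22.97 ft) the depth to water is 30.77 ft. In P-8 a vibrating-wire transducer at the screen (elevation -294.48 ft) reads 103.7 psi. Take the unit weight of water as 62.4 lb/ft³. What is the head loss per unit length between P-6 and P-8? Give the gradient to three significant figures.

Total head at P-6: h = -22.97 − 30.77 = -53.74 ft.
Pressure head at P-8: ψ = 144·P/γ = 144 × 103.7 / 62.4 = 239.31 ft.
Total head at P-8: h = z + ψ = -294.48 + 239.31 = -55.17 ft.
Head difference: h(P-6) − h(P-8) = -53.74 − (-55.17) = 1.43 ft.
Hydraulic gradient: i = |Δh| / L = 1.43 / 1251.5 = 0.00114.

i ≈ 0.00114 ft/ft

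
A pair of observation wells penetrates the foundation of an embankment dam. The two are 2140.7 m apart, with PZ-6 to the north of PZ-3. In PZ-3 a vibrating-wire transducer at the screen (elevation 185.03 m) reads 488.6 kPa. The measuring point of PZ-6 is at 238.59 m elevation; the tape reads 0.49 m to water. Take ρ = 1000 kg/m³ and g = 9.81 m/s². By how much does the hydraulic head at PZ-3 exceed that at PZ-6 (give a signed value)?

Δh ≈ -3.26 m

Pressure head at PZ-3: ψ = P/(ρg) = 488.6×1000 / (1000 × 9.81) = 49.81 m.
Total head at PZ-3: h = z + ψ = 185.03 + 49.81 = 234.84 m.
Total head at PZ-6: h = 238.59 − 0.49 = 238.10 m.
Head difference: h(PZ-3) − h(PZ-6) = 234.84 − 238.10 = -3.26 m.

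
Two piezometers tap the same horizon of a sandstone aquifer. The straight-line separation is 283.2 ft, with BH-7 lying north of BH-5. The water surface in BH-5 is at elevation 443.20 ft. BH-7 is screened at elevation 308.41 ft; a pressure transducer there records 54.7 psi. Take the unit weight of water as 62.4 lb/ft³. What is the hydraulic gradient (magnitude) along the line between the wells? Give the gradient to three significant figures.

i ≈ 0.0302

Total head at BH-5: h = 443.20 ft (water level in the piezometer is the total head).
Pressure head at BH-7: ψ = 144·P/γ = 144 × 54.7 / 62.4 = 126.23 ft.
Total head at BH-7: h = z + ψ = 308.41 + 126.23 = 434.64 ft.
Head difference: h(BH-5) − h(BH-7) = 443.20 − 434.64 = 8.56 ft.
Hydraulic gradient: i = |Δh| / L = 8.56 / 283.2 = 0.0302.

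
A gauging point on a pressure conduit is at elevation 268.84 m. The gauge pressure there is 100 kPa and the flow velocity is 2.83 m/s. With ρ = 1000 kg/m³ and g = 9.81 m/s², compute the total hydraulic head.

h ≈ 279.44 m

Pressure head ψ = P/(ρg) = 100×1000 / (1000 × 9.81) = 10.19 m.
Velocity head = v²/(2g) = 2.83² / (2 × 9.81) = 0.408 m.
h = z + ψ + v²/(2g) = 268.84 + 10.19 + 0.408 = 279.44 m.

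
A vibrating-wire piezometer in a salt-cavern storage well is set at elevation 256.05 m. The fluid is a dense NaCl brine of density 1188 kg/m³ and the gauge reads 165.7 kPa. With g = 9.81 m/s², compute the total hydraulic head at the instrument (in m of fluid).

h ≈ 270.27 m

ψ = P/(ρg) = 165.7×1000 / (1188 × 9.81) = 14.22 m.
h = z + ψ = 256.05 + 14.22 = 270.27 m.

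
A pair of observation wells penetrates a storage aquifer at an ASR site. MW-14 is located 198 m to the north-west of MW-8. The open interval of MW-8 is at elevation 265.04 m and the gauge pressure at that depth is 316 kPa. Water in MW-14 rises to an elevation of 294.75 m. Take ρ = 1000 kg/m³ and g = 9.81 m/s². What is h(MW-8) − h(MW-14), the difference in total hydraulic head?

Δh ≈ 2.50 m

Pressure head at MW-8: ψ = P/(ρg) = 316×1000 / (1000 × 9.81) = 32.21 m.
Total head at MW-8: h = z + ψ = 265.04 + 32.21 = 297.25 m.
Total head at MW-14: h = 294.75 m (water level in the piezometer is the total head).
Head difference: h(MW-8) − h(MW-14) = 297.25 − 294.75 = 2.50 m.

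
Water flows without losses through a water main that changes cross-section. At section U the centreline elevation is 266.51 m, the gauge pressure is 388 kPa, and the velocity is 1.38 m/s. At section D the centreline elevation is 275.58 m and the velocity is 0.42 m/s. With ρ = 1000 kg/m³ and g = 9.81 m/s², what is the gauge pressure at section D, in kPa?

Pressure head at U: ψ₁ = P₁/(ρg) = 388×1000 / (1000 × 9.81) = 39.55 m.
Velocity heads: v₁²/2g = 1.38²/19.62 = 0.097 m; v₂²/2g = 0.42²/19.62 = 0.009 m.
Total head H = z₁ + ψ₁ + v₁²/2g = 266.51 + 39.55 + 0.097 = 306.16 m.
ψ₂ = H − z₂ − v₂²/2g = 306.16 − 275.58 − 0.009 = 30.57 m.
P₂ = ρgψ₂ = 1000 × 9.81 × 30.57 ≈ 300 kPa.

P₂ ≈ 300 kPa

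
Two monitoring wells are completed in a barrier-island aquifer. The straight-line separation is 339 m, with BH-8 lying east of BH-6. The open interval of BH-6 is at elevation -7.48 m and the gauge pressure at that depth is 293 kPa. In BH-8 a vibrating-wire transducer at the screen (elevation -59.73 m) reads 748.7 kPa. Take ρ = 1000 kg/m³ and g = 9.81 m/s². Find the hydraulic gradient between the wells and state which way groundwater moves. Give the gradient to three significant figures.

i ≈ 0.0171; groundwater flows toward the east

Pressure head at BH-6: ψ = P/(ρg) = 293×1000 / (1000 × 9.81) = 29.87 m.
Total head at BH-6: h = z + ψ = -7.48 + 29.87 = 22.39 m.
Pressure head at BH-8: ψ = P/(ρg) = 748.7×1000 / (1000 × 9.81) = 76.32 m.
Total head at BH-8: h = z + ψ = -59.73 + 76.32 = 16.59 m.
Head difference: h(BH-6) − h(BH-8) = 22.39 − 16.59 = 5.80 m.
Hydraulic gradient: i = |Δh| / L = 5.80 / 339 = 0.0171.
Flow is from higher to lower head: from BH-6 toward BH-8, i.e. toward the east.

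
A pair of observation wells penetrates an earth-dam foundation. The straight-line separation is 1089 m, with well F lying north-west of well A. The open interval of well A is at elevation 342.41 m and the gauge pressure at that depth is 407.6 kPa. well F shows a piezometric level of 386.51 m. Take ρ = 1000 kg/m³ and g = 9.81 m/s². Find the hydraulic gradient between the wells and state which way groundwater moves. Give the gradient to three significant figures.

Pressure head at well A: ψ = P/(ρg) = 407.6×1000 / (1000 × 9.81) = 41.55 m.
Total head at well A: h = z + ψ = 342.41 + 41.55 = 383.96 m.
Total head at well F: h = 386.51 m (water level in the piezometer is the total head).
Head difference: h(well A) − h(well F) = 383.96 − 386.51 = -2.55 m.
Hydraulic gradient: i = |Δh| / L = 2.55 / 1089 = 0.00234.
Flow is from higher to lower head: from well F toward well A, i.e. toward the south-east.

i ≈ 0.00234; groundwater flows toward the south-east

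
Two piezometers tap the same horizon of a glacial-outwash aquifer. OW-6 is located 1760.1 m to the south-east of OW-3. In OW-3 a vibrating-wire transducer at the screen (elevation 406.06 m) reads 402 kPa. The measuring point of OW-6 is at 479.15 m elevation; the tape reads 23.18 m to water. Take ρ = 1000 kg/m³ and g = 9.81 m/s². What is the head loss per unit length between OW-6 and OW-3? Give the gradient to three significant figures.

Pressure head at OW-3: ψ = P/(ρg) = 402×1000 / (1000 × 9.81) = 40.98 m.
Total head at OW-3: h = z + ψ = 406.06 + 40.98 = 447.04 m.
Total head at OW-6: h = 479.15 − 23.18 = 455.97 m.
Head difference: h(OW-3) − h(OW-6) = 447.04 − 455.97 = -8.93 m.
Hydraulic gradient: i = |Δh| / L = 8.93 / 1760.1 = 0.00507.

i ≈ 0.00507 m/m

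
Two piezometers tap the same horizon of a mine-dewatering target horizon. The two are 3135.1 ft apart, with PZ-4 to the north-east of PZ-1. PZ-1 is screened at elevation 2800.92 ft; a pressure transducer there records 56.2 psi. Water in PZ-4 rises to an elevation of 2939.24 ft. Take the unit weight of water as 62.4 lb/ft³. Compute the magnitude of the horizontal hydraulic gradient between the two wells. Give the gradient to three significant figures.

i ≈ 0.00275

Pressure head at PZ-1: ψ = 144·P/γ = 144 × 56.2 / 62.4 = 129.69 ft.
Total head at PZ-1: h = z + ψ = 2800.92 + 129.69 = 2930.61 ft.
Total head at PZ-4: h = 2939.24 ft (water level in the piezometer is the total head).
Head difference: h(PZ-1) − h(PZ-4) = 2930.61 − 2939.24 = -8.63 ft.
Hydraulic gradient: i = |Δh| / L = 8.63 / 3135.1 = 0.00275.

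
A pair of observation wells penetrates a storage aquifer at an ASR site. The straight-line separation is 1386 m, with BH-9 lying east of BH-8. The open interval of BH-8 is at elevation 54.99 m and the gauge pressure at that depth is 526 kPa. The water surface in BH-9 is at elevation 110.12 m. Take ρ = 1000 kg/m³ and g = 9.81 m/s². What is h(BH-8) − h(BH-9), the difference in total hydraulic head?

Δh ≈ -1.51 m

Pressure head at BH-8: ψ = P/(ρg) = 526×1000 / (1000 × 9.81) = 53.62 m.
Total head at BH-8: h = z + ψ = 54.99 + 53.62 = 108.61 m.
Total head at BH-9: h = 110.12 m (water level in the piezometer is the total head).
Head difference: h(BH-8) − h(BH-9) = 108.61 − 110.12 = -1.51 m.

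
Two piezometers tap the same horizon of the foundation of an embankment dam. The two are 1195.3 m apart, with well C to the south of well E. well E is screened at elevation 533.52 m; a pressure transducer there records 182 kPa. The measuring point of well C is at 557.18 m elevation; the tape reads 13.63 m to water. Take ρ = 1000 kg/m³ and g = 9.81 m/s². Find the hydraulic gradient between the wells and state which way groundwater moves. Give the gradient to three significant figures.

Pressure head at well E: ψ = P/(ρg) = 182×1000 / (1000 × 9.81) = 18.55 m.
Total head at well E: h = z + ψ = 533.52 + 18.55 = 552.07 m.
Total head at well C: h = 557.18 − 13.63 = 543.55 m.
Head difference: h(well E) − h(well C) = 552.07 − 543.55 = 8.52 m.
Hydraulic gradient: i = |Δh| / L = 8.52 / 1195.3 = 0.00713.
Flow is from higher to lower head: from well E toward well C, i.e. toward the south.

i ≈ 0.00713; groundwater flows toward the south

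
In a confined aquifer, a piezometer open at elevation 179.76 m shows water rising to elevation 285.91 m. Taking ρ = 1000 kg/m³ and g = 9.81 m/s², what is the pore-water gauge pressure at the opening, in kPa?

P ≈ 1040 kPa

Pressure head ψ = h − z = 285.91 − 179.76 = 106.15 m.
P = ρgψ = 1000 × 9.81 × 106.15 = 1041332 Pa ≈ 1040 kPa.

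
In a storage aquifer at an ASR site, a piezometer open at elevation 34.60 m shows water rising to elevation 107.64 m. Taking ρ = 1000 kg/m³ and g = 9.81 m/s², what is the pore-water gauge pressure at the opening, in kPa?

P ≈ 717 kPa

Pressure head ψ = h − z = 107.64 − 34.60 = 73.04 m.
P = ρgψ = 1000 × 9.81 × 73.04 = 716522 Pa ≈ 717 kPa.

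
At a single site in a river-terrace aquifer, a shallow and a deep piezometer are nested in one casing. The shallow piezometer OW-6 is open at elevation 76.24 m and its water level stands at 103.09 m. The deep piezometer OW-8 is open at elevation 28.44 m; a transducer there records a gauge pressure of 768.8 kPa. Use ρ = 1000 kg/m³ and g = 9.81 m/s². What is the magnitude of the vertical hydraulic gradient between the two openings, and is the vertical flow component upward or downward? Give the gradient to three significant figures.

Total head at OW-6: h = 103.09 m (water level in the standpipe).
Pressure head at OW-8: ψ = P/(ρg) = 768.8×1000 / (1000 × 9.81) = 78.37 m.
Total head at OW-8: h = z + ψ = 28.44 + 78.37 = 106.81 m.
Δh = h(OW-6) − h(OW-8) = 103.09 − 106.81 = -3.72 m.
Vertical separation Δz = 76.24 − 28.44 = 47.80 m.
|i_v| = |Δh| / Δz = 3.72 / 47.80 = 0.0778.
Head is higher in the deep piezometer, so vertical flow is upward (discharge condition).

|i_v| ≈ 0.0778; vertical flow is upward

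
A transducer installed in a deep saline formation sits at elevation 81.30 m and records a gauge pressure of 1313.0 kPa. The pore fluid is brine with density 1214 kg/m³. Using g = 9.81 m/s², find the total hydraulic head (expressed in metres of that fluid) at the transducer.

h ≈ 191.55 m

ψ = P/(ρg) = 1313.0×1000 / (1214 × 9.81) = 110.25 m.
h = z + ψ = 81.30 + 110.25 = 191.55 m.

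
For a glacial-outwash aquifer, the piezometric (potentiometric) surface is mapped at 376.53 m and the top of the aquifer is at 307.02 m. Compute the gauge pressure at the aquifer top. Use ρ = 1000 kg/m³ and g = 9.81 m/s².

P ≈ 682 kPa

Pressure head at the aquifer top: ψ = h − z = 376.53 − 307.02 = 69.51 m.
P = ρgψ = 1000 × 9.81 × 69.51 = 681893 Pa ≈ 682 kPa.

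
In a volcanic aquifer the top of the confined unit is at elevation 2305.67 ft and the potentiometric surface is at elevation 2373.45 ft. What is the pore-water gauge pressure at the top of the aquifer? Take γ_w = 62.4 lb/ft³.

Pressure head at the aquifer top: ψ = h − z = 2373.45 − 2305.67 = 67.78 ft.
P = γψ/144 = 62.4 × 67.78 / 144 = 29.4 psi.

P ≈ 29.4 psi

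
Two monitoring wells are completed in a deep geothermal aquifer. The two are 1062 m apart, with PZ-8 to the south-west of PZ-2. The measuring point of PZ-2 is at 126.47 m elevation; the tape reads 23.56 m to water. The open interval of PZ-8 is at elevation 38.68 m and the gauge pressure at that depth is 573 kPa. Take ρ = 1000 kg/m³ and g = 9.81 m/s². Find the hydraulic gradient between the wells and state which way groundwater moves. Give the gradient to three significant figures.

Total head at PZ-2: h = 126.47 − 23.56 = 102.91 m.
Pressure head at PZ-8: ψ = P/(ρg) = 573×1000 / (1000 × 9.81) = 58.41 m.
Total head at PZ-8: h = z + ψ = 38.68 + 58.41 = 97.09 m.
Head difference: h(PZ-2) − h(PZ-8) = 102.91 − 97.09 = 5.82 m.
Hydraulic gradient: i = |Δh| / L = 5.82 / 1062 = 0.00548.
Flow is from higher to lower head: from PZ-2 toward PZ-8, i.e. toward the south-west.

i ≈ 0.00548; groundwater flows toward the south-west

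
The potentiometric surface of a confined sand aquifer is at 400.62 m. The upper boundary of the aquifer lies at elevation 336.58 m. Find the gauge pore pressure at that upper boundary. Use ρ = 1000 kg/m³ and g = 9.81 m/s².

P ≈ 628 kPa

Pressure head at the aquifer top: ψ = h − z = 400.62 − 336.58 = 64.04 m.
P = ρgψ = 1000 × 9.81 × 64.04 = 628232 Pa ≈ 628 kPa.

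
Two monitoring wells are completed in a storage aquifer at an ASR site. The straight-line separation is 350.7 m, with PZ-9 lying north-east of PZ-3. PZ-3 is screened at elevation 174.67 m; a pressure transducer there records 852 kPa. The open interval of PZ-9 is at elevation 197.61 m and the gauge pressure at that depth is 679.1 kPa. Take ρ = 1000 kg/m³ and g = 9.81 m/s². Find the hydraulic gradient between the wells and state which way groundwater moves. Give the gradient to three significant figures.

Pressure head at PZ-3: ψ = P/(ρg) = 852×1000 / (1000 × 9.81) = 86.85 m.
Total head at PZ-3: h = z + ψ = 174.67 + 86.85 = 261.52 m.
Pressure head at PZ-9: ψ = P/(ρg) = 679.1×1000 / (1000 × 9.81) = 69.23 m.
Total head at PZ-9: h = z + ψ = 197.61 + 69.23 = 266.84 m.
Head difference: h(PZ-3) − h(PZ-9) = 261.52 − 266.84 = -5.32 m.
Hydraulic gradient: i = |Δh| / L = 5.32 / 350.7 = 0.0152.
Flow is from higher to lower head: from PZ-9 toward PZ-3, i.e. toward the south-west.

i ≈ 0.0152; groundwater flows toward the south-west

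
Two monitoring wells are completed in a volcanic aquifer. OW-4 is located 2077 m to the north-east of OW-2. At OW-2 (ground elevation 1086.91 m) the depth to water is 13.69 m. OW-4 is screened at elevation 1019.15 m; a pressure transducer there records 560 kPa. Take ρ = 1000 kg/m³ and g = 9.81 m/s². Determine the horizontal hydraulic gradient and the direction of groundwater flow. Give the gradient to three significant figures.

i ≈ 0.00145; groundwater flows toward the south-west

Total head at OW-2: h = 1086.91 − 13.69 = 1073.22 m.
Pressure head at OW-4: ψ = P/(ρg) = 560×1000 / (1000 × 9.81) = 57.08 m.
Total head at OW-4: h = z + ψ = 1019.15 + 57.08 = 1076.23 m.
Head difference: h(OW-2) − h(OW-4) = 1073.22 − 1076.23 = -3.01 m.
Hydraulic gradient: i = |Δh| / L = 3.01 / 2077 = 0.00145.
Flow is from higher to lower head: from OW-4 toward OW-2, i.e. toward the south-west.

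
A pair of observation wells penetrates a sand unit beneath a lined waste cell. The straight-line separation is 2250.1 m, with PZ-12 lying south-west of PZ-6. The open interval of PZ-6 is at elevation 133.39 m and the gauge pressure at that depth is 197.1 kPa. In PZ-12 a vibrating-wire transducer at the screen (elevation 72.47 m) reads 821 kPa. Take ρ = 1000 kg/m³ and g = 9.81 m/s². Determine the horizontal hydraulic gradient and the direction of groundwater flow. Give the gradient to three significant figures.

i ≈ 0.00119; groundwater flows toward the north-east

Pressure head at PZ-6: ψ = P/(ρg) = 197.1×1000 / (1000 × 9.81) = 20.09 m.
Total head at PZ-6: h = z + ψ = 133.39 + 20.09 = 153.48 m.
Pressure head at PZ-12: ψ = P/(ρg) = 821×1000 / (1000 × 9.81) = 83.69 m.
Total head at PZ-12: h = z + ψ = 72.47 + 83.69 = 156.16 m.
Head difference: h(PZ-6) − h(PZ-12) = 153.48 − 156.16 = -2.68 m.
Hydraulic gradient: i = |Δh| / L = 2.68 / 2250.1 = 0.00119.
Flow is from higher to lower head: from PZ-12 toward PZ-6, i.e. toward the north-east.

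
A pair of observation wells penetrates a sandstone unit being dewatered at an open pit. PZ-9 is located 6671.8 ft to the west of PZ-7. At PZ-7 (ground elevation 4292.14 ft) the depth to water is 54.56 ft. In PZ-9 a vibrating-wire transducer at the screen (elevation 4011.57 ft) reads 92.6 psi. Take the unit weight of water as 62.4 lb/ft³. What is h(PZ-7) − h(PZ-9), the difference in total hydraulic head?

Total head at PZ-7: h = 4292.14 − 54.56 = 4237.58 ft.
Pressure head at PZ-9: ψ = 144·P/γ = 144 × 92.6 / 62.4 = 213.69 ft.
Total head at PZ-9: h = z + ψ = 4011.57 + 213.69 = 4225.26 ft.
Head difference: h(PZ-7) − h(PZ-9) = 4237.58 − 4225.26 = 12.32 ft.

Δh ≈ 12.32 ft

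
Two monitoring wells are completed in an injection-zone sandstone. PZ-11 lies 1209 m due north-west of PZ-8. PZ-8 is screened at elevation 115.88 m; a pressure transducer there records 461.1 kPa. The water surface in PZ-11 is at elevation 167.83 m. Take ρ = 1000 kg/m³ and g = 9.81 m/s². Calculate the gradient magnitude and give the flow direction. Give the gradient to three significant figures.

Pressure head at PZ-8: ψ = P/(ρg) = 461.1×1000 / (1000 × 9.81) = 47.00 m.
Total head at PZ-8: h = z + ψ = 115.88 + 47.00 = 162.88 m.
Total head at PZ-11: h = 167.83 m (water level in the piezometer is the total head).
Head difference: h(PZ-8) − h(PZ-11) = 162.88 − 167.83 = -4.95 m.
Hydraulic gradient: i = |Δh| / L = 4.95 / 1209 = 0.00409.
Flow is from higher to lower head: from PZ-11 toward PZ-8, i.e. toward the south-east.

i ≈ 0.00409; groundwater flows toward the south-east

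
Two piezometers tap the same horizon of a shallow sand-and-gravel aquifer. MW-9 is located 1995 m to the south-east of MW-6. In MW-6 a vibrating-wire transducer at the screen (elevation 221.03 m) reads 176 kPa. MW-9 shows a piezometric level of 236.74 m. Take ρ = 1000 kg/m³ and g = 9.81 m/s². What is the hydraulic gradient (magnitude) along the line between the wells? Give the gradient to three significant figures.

i ≈ 0.00112

Pressure head at MW-6: ψ = P/(ρg) = 176×1000 / (1000 × 9.81) = 17.94 m.
Total head at MW-6: h = z + ψ = 221.03 + 17.94 = 238.97 m.
Total head at MW-9: h = 236.74 m (water level in the piezometer is the total head).
Head difference: h(MW-6) − h(MW-9) = 238.97 − 236.74 = 2.23 m.
Hydraulic gradient: i = |Δh| / L = 2.23 / 1995 = 0.00112.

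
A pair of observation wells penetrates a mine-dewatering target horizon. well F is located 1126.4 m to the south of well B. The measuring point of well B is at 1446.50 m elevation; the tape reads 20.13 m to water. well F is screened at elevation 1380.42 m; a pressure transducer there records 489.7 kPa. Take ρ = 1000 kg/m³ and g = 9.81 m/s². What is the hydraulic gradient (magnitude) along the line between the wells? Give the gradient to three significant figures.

i ≈ 0.00352

Total head at well B: h = 1446.50 − 20.13 = 1426.37 m.
Pressure head at well F: ψ = P/(ρg) = 489.7×1000 / (1000 × 9.81) = 49.92 m.
Total head at well F: h = z + ψ = 1380.42 + 49.92 = 1430.34 m.
Head difference: h(well B) − h(well F) = 1426.37 − 1430.34 = -3.97 m.
Hydraulic gradient: i = |Δh| / L = 3.97 / 1126.4 = 0.00352.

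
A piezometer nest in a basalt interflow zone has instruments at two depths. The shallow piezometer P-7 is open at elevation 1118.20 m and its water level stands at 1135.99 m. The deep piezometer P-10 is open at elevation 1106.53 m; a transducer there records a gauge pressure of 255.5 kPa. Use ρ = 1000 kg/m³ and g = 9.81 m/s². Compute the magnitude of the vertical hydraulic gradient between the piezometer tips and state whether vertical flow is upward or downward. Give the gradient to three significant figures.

Total head at P-7: h = 1135.99 m (water level in the standpipe).
Pressure head at P-10: ψ = P/(ρg) = 255.5×1000 / (1000 × 9.81) = 26.04 m.
Total head at P-10: h = z + ψ = 1106.53 + 26.04 = 1132.57 m.
Δh = h(P-7) − h(P-10) = 1135.99 − 1132.57 = 3.42 m.
Vertical separation Δz = 1118.20 − 1106.53 = 11.67 m.
|i_v| = |Δh| / Δz = 3.42 / 11.67 = 0.293.
Head is higher in the shallow piezometer, so vertical flow is downward (recharge condition).

|i_v| ≈ 0.293; vertical flow is downward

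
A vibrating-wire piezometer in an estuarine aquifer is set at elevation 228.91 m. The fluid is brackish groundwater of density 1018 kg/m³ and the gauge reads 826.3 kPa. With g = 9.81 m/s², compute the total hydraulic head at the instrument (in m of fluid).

ψ = P/(ρg) = 826.3×1000 / (1018 × 9.81) = 82.74 m.
h = z + ψ = 228.91 + 82.74 = 311.65 m.

h ≈ 311.65 m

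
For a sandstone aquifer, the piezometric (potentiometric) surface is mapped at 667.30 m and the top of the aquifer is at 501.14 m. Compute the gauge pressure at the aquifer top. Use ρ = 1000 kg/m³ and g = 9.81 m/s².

P ≈ 1630 kPa

Pressure head at the aquifer top: ψ = h − z = 667.30 − 501.14 = 166.16 m.
P = ρgψ = 1000 × 9.81 × 166.16 = 1630030 Pa ≈ 1630 kPa.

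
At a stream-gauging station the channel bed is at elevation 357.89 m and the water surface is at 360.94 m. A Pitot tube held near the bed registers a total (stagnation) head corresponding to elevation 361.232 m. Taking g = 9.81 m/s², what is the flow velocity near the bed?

Near the bed, under hydrostatic conditions, the piezometric head (z + ψ) equals the free-surface elevation, 360.94 m.
Velocity head = total − piezometric = 361.232 − 360.94 = 0.292 m.
v = √(2g·h_v) = √(2 × 9.81 × 0.292) = 2.39 m/s.

v ≈ 2.39 m/s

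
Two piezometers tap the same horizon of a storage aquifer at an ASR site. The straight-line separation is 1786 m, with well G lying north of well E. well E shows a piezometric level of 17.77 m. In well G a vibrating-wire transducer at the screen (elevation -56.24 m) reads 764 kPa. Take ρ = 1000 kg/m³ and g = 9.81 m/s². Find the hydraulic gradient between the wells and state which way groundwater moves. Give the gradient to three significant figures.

Total head at well E: h = 17.77 m (water level in the piezometer is the total head).
Pressure head at well G: ψ = P/(ρg) = 764×1000 / (1000 × 9.81) = 77.88 m.
Total head at well G: h = z + ψ = -56.24 + 77.88 = 21.64 m.
Head difference: h(well E) − h(well G) = 17.77 − 21.64 = -3.87 m.
Hydraulic gradient: i = |Δh| / L = 3.87 / 1786 = 0.00217.
Flow is from higher to lower head: from well G toward well E, i.e. toward the south.

i ≈ 0.00217; groundwater flows toward the south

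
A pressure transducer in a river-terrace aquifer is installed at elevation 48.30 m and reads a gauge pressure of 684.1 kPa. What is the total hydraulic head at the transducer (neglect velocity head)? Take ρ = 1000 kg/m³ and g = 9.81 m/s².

h ≈ 118.03 m

ψ = P/(ρg) = 684.1×1000 / (1000 × 9.81) = 69.73 m.
h = z + ψ = 48.30 + 69.73 = 118.03 m.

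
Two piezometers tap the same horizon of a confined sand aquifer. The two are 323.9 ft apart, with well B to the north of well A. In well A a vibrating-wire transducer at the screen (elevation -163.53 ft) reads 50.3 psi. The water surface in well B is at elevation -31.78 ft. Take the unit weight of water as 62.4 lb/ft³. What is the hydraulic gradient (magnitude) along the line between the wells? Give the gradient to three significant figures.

i ≈ 0.0484

Pressure head at well A: ψ = 144·P/γ = 144 × 50.3 / 62.4 = 116.08 ft.
Total head at well A: h = z + ψ = -163.53 + 116.08 = -47.45 ft.
Total head at well B: h = -31.78 ft (water level in the piezometer is the total head).
Head difference: h(well A) − h(well B) = -47.45 − (-31.78) = -15.67 ft.
Hydraulic gradient: i = |Δh| / L = 15.67 / 323.9 = 0.0484.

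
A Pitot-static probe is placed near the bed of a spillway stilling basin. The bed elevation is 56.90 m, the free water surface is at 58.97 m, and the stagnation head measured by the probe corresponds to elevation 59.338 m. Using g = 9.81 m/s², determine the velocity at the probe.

v ≈ 2.69 m/s

Near the bed, under hydrostatic conditions, the piezometric head (z + ψ) equals the free-surface elevation, 58.97 m.
Velocity head = total − piezometric = 59.338 − 58.97 = 0.368 m.
v = √(2g·h_v) = √(2 × 9.81 × 0.368) = 2.69 m/s.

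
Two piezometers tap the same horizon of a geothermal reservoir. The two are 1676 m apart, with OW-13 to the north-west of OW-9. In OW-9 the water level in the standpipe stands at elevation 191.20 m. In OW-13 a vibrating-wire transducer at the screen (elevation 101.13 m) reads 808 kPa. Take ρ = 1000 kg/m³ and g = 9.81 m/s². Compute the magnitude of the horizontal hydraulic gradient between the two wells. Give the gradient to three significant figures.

Total head at OW-9: h = 191.20 m (water level in the piezometer is the total head).
Pressure head at OW-13: ψ = P/(ρg) = 808×1000 / (1000 × 9.81) = 82.36 m.
Total head at OW-13: h = z + ψ = 101.13 + 82.36 = 183.49 m.
Head difference: h(OW-9) − h(OW-13) = 191.20 − 183.49 = 7.71 m.
Hydraulic gradient: i = |Δh| / L = 7.71 / 1676 = 0.00460.

i ≈ 0.00460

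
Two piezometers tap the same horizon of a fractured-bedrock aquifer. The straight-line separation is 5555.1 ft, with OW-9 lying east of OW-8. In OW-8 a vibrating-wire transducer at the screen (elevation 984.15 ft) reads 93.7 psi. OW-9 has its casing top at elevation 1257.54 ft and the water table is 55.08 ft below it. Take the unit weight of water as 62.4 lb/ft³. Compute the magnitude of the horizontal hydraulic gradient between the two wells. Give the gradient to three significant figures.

Pressure head at OW-8: ψ = 144·P/γ = 144 × 93.7 / 62.4 = 216.23 ft.
Total head at OW-8: h = z + ψ = 984.15 + 216.23 = 1200.38 ft.
Total head at OW-9: h = 1257.54 − 55.08 = 1202.46 ft.
Head difference: h(OW-8) − h(OW-9) = 1200.38 − 1202.46 = -2.08 ft.
Hydraulic gradient: i = |Δh| / L = 2.08 / 5555.1 = 0.000374.

i ≈ 0.000374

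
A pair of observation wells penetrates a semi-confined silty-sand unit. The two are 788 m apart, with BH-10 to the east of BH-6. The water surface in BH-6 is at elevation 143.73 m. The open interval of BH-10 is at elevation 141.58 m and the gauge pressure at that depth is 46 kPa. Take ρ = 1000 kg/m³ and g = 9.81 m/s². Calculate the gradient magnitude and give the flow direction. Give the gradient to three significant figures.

i ≈ 0.00322; groundwater flows toward the west

Total head at BH-6: h = 143.73 m (water level in the piezometer is the total head).
Pressure head at BH-10: ψ = P/(ρg) = 46×1000 / (1000 × 9.81) = 4.69 m.
Total head at BH-10: h = z + ψ = 141.58 + 4.69 = 146.27 m.
Head difference: h(BH-6) − h(BH-10) = 143.73 − 146.27 = -2.54 m.
Hydraulic gradient: i = |Δh| / L = 2.54 / 788 = 0.00322.
Flow is from higher to lower head: from BH-10 toward BH-6, i.e. toward the west.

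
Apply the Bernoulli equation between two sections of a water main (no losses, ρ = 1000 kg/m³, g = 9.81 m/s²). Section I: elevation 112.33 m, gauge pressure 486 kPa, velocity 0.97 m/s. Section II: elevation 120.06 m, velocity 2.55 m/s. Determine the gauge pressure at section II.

Pressure head at I: ψ₁ = P₁/(ρg) = 486×1000 / (1000 × 9.81) = 49.54 m.
Velocity heads: v₁²/2g = 0.97²/19.62 = 0.048 m; v₂²/2g = 2.55²/19.62 = 0.331 m.
Total head H = z₁ + ψ₁ + v₁²/2g = 112.33 + 49.54 + 0.048 = 161.92 m.
ψ₂ = H − z₂ − v₂²/2g = 161.92 − 120.06 − 0.331 = 41.53 m.
P₂ = ρgψ₂ = 1000 × 9.81 × 41.53 ≈ 407 kPa.

P₂ ≈ 407 kPa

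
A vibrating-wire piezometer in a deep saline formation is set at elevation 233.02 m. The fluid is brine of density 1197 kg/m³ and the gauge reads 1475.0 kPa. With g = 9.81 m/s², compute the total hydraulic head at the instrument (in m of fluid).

h ≈ 358.63 m

ψ = P/(ρg) = 1475.0×1000 / (1197 × 9.81) = 125.61 m.
h = z + ψ = 233.02 + 125.61 = 358.63 m.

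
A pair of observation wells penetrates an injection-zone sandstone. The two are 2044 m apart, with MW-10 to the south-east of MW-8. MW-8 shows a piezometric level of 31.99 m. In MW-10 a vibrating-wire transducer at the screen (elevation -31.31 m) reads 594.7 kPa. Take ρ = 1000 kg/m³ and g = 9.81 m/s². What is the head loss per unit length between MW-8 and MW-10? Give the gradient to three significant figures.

i ≈ 0.00131 m/m

Total head at MW-8: h = 31.99 m (water level in the piezometer is the total head).
Pressure head at MW-10: ψ = P/(ρg) = 594.7×1000 / (1000 × 9.81) = 60.62 m.
Total head at MW-10: h = z + ψ = -31.31 + 60.62 = 29.31 m.
Head difference: h(MW-8) − h(MW-10) = 31.99 − 29.31 = 2.68 m.
Hydraulic gradient: i = |Δh| / L = 2.68 / 2044 = 0.00131.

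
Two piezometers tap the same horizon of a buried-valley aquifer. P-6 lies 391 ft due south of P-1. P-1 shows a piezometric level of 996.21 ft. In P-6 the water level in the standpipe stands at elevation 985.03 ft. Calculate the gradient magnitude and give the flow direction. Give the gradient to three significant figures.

i ≈ 0.0286; groundwater flows toward the south

Total head at P-1: h = 996.21 ft (water level in the piezometer is the total head).
Total head at P-6: h = 985.03 ft (water level in the piezometer is the total head).
Head difference: h(P-1) − h(P-6) = 996.21 − 985.03 = 11.18 ft.
Hydraulic gradient: i = |Δh| / L = 11.18 / 391 = 0.0286.
Flow is from higher to lower head: from P-1 toward P-6, i.e. toward the south.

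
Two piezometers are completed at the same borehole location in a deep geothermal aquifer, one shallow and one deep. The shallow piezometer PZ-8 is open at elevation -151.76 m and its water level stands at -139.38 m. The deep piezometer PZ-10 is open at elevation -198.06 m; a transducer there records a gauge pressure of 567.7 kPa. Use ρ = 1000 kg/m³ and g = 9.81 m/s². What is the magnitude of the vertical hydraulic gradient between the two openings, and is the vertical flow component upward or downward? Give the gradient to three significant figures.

Total head at PZ-8: h = -139.38 m (water level in the standpipe).
Pressure head at PZ-10: ψ = P/(ρg) = 567.7×1000 / (1000 × 9.81) = 57.87 m.
Total head at PZ-10: h = z + ψ = -198.06 + 57.87 = -140.19 m.
Δh = h(PZ-8) − h(PZ-10) = -139.38 − (-140.19) = 0.81 m.
Vertical separation Δz = -151.76 − (-198.06) = 46.30 m.
|i_v| = |Δh| / Δz = 0.81 / 46.30 = 0.0175.
Head is higher in the shallow piezometer, so vertical flow is downward (recharge condition).

|i_v| ≈ 0.0175; vertical flow is downward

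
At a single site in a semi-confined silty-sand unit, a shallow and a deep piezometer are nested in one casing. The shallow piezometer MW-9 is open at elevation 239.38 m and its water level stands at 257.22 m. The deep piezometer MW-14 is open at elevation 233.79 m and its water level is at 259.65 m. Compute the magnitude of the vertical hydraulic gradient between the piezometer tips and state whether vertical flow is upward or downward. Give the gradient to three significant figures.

Total head at MW-9: h = 257.22 m (water level in the standpipe).
Total head at MW-14: h = 259.65 m.
Δh = h(MW-9) − h(MW-14) = 257.22 − 259.65 = -2.43 m.
Vertical separation Δz = 239.38 − 233.79 = 5.59 m.
|i_v| = |Δh| / Δz = 2.43 / 5.59 = 0.435.
Head is higher in the deep piezometer, so vertical flow is upward (discharge condition).

|i_v| ≈ 0.435; vertical flow is upward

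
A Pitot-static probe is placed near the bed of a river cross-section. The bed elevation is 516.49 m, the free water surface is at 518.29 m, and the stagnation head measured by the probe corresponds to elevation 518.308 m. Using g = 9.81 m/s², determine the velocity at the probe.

v ≈ 0.594 m/s

Near the bed, under hydrostatic conditions, the piezometric head (z + ψ) equals the free-surface elevation, 518.29 m.
Velocity head = total − piezometric = 518.308 − 518.29 = 0.018 m.
v = √(2g·h_v) = √(2 × 9.81 × 0.018) = 0.594 m/s.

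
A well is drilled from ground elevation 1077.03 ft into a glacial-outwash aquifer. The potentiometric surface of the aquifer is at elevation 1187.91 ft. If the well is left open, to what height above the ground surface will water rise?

Water rises to the potentiometric surface, so the rise above ground = 1187.91 − 1077.03 = 110.88 ft.

≈ 110.88 ft above ground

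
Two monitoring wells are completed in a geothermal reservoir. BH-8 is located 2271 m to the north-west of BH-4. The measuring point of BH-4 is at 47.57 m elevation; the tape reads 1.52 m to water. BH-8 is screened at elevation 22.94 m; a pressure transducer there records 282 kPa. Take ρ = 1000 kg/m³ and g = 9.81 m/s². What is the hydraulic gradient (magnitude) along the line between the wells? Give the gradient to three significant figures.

Total head at BH-4: h = 47.57 − 1.52 = 46.05 m.
Pressure head at BH-8: ψ = P/(ρg) = 282×1000 / (1000 × 9.81) = 28.75 m.
Total head at BH-8: h = z + ψ = 22.94 + 28.75 = 51.69 m.
Head difference: h(BH-4) − h(BH-8) = 46.05 − 51.69 = -5.64 m.
Hydraulic gradient: i = |Δh| / L = 5.64 / 2271 = 0.00248.

i ≈ 0.00248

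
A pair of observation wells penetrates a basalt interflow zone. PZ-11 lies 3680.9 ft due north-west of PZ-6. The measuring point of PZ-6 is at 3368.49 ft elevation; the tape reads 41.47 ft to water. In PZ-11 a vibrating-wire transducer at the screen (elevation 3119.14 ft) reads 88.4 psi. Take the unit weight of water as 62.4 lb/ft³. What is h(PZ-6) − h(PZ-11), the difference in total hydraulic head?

Total head at PZ-6: h = 3368.49 − 41.47 = 3327.02 ft.
Pressure head at PZ-11: ψ = 144·P/γ = 144 × 88.4 / 62.4 = 204.00 ft.
Total head at PZ-11: h = z + ψ = 3119.14 + 204.00 = 3323.14 ft.
Head difference: h(PZ-6) − h(PZ-11) = 3327.02 − 3323.14 = 3.88 ft.

Δh ≈ 3.88 ft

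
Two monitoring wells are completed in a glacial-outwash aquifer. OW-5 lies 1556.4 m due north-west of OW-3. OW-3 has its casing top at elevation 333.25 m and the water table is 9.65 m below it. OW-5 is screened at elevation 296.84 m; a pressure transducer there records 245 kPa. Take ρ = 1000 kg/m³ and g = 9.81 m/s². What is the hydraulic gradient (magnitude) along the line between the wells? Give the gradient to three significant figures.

i ≈ 0.00115

Total head at OW-3: h = 333.25 − 9.65 = 323.60 m.
Pressure head at OW-5: ψ = P/(ρg) = 245×1000 / (1000 × 9.81) = 24.97 m.
Total head at OW-5: h = z + ψ = 296.84 + 24.97 = 321.81 m.
Head difference: h(OW-3) − h(OW-5) = 323.60 − 321.81 = 1.79 m.
Hydraulic gradient: i = |Δh| / L = 1.79 / 1556.4 = 0.00115.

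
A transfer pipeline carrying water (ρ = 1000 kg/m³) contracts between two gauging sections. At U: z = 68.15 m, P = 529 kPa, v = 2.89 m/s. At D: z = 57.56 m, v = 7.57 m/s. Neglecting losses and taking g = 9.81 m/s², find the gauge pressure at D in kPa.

Pressure head at U: ψ₁ = P₁/(ρg) = 529×1000 / (1000 × 9.81) = 53.92 m.
Velocity heads: v₁²/2g = 2.89²/19.62 = 0.426 m; v₂²/2g = 7.57²/19.62 = 2.921 m.
Total head H = z₁ + ψ₁ + v₁²/2g = 68.15 + 53.92 + 0.426 = 122.50 m.
ψ₂ = H − z₂ − v₂²/2g = 122.50 − 57.56 − 2.921 = 62.02 m.
P₂ = ρgψ₂ = 1000 × 9.81 × 62.02 ≈ 608 kPa.

P₂ ≈ 608 kPa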